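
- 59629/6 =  - 59629/6 = - 9938.17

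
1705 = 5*341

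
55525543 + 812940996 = 868466539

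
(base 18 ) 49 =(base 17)4d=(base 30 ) 2L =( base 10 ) 81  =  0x51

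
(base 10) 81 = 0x51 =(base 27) 30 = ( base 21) 3i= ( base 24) 39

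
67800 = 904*75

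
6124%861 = 97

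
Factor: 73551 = 3^1* 24517^1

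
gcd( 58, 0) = 58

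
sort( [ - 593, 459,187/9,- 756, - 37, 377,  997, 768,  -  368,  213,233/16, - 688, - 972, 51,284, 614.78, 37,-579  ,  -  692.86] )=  [-972,  -  756, - 692.86, - 688,-593, - 579, - 368, - 37,  233/16,  187/9,37,51, 213 , 284, 377,459, 614.78,768, 997 ]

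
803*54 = 43362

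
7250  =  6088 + 1162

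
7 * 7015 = 49105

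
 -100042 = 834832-934874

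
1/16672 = 1/16672 = 0.00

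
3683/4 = 3683/4= 920.75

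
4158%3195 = 963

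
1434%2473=1434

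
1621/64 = 25 + 21/64=25.33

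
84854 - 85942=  - 1088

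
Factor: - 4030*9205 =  - 2^1*5^2*7^1*13^1 * 31^1*263^1 = - 37096150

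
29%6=5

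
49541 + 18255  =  67796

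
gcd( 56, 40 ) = 8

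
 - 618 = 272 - 890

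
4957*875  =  4337375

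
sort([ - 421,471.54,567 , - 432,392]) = [ - 432,-421,392,471.54,567]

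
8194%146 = 18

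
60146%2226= 44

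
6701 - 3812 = 2889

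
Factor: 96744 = 2^3*3^1*29^1* 139^1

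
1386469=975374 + 411095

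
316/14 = 158/7 = 22.57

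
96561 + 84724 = 181285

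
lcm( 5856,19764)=158112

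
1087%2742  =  1087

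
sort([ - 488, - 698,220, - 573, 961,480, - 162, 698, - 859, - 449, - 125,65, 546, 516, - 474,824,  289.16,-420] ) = [ - 859, - 698, - 573, - 488,-474, - 449, - 420, - 162,  -  125,65, 220, 289.16, 480,516, 546 , 698,824, 961] 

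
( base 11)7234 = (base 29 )bbq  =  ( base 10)9596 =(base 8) 22574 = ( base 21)10fk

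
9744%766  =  552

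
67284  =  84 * 801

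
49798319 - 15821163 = 33977156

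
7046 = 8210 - 1164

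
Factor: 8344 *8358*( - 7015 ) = - 489220151280 = - 2^4 *3^1*5^1*7^2*23^1 *61^1*149^1*199^1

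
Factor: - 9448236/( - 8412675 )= 3149412/2804225 = 2^2*3^1 * 5^ (  -  2 )*7^1*223^( - 1)*503^( - 1)*37493^1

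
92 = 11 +81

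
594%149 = 147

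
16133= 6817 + 9316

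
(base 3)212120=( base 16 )27c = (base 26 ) oc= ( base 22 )16k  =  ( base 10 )636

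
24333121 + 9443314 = 33776435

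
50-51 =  - 1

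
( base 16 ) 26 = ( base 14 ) 2A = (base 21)1H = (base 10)38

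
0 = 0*380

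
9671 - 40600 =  - 30929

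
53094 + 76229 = 129323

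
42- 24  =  18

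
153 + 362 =515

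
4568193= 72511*63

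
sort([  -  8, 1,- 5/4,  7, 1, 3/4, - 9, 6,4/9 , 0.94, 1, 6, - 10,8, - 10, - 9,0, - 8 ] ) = [ -10, - 10 , - 9, - 9, - 8, - 8, - 5/4,0, 4/9,3/4,0.94, 1 , 1, 1,6,6 , 7, 8 ] 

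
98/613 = 98/613= 0.16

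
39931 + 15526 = 55457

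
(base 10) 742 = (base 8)1346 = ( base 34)LS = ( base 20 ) 1H2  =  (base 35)l7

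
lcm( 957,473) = 41151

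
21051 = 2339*9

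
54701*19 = 1039319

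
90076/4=22519 = 22519.00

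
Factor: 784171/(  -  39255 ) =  - 3^(-1 )*5^(-1 )*2617^(  -  1)*784171^1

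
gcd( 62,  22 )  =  2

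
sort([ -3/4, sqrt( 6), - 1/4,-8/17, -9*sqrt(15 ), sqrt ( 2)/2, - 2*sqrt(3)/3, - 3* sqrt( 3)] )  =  [-9 *sqrt(15 ),-3 * sqrt (3 ),-2*sqrt( 3) /3,-3/4, - 8/17, - 1/4,sqrt( 2 )/2,sqrt( 6 )]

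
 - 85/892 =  - 85/892 = - 0.10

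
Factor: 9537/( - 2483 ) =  - 3^1*11^1*13^( -1 )*17^2*191^( -1 ) 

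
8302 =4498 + 3804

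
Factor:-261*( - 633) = 3^3 * 29^1*211^1 =165213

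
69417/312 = 222 + 51/104 = 222.49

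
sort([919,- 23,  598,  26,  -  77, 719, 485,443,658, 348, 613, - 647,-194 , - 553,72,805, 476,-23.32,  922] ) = [ - 647,-553, -194,-77, - 23.32,- 23, 26, 72,348, 443, 476, 485,598, 613,658,719, 805 , 919, 922]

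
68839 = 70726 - 1887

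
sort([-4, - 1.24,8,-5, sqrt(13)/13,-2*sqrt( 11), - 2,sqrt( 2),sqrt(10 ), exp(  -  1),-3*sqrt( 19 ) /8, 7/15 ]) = [ - 2*sqrt(11), - 5, - 4,  -  2, - 3*sqrt( 19 ) /8, - 1.24, sqrt( 13 ) /13, exp( - 1),7/15,sqrt( 2),  sqrt( 10 ), 8 ] 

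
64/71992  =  8/8999 = 0.00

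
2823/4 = 2823/4 = 705.75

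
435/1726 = 435/1726 = 0.25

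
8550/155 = 1710/31 = 55.16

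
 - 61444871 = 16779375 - 78224246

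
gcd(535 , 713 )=1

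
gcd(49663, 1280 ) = 1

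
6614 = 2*3307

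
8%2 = 0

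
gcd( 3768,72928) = 8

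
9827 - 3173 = 6654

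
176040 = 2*88020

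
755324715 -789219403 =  - 33894688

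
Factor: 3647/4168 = 2^(  -  3)*7^1 = 7/8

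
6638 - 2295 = 4343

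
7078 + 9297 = 16375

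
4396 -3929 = 467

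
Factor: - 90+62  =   - 2^2  *7^1 = -28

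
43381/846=923/18= 51.28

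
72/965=72/965= 0.07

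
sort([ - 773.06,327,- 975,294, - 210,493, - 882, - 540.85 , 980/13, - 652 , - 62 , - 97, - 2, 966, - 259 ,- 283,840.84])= [  -  975, - 882, - 773.06,  -  652 , - 540.85, - 283 , - 259, - 210,  -  97 , - 62, - 2 , 980/13,294,327 , 493, 840.84, 966 ] 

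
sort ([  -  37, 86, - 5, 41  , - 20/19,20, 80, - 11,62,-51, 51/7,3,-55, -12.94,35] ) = [ - 55,  -  51, - 37,-12.94, - 11,-5,  -  20/19, 3, 51/7,20,  35,41, 62, 80,86]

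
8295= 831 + 7464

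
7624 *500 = 3812000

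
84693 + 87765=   172458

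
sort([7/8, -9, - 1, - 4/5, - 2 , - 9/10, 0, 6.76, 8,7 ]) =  [- 9, -2, - 1, - 9/10, - 4/5,0,7/8,6.76, 7, 8] 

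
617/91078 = 617/91078= 0.01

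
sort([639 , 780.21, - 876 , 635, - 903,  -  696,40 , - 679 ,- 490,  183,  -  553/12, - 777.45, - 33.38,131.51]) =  [ - 903, - 876, - 777.45, - 696,  -  679 , - 490 ,-553/12, - 33.38, 40 , 131.51,183,  635,639,780.21]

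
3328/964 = 3+109/241 = 3.45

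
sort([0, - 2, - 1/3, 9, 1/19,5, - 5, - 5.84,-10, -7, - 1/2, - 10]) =[- 10, - 10, - 7, - 5.84, - 5,-2, - 1/2, - 1/3, 0,1/19, 5,  9 ] 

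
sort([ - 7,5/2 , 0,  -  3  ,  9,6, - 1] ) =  [ - 7, - 3, - 1,0,5/2,6, 9]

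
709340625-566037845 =143302780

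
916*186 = 170376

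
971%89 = 81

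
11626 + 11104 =22730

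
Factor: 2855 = 5^1*571^1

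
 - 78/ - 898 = 39/449= 0.09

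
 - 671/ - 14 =671/14 = 47.93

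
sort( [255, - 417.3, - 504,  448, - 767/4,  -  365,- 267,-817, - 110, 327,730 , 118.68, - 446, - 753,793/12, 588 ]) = [ - 817, - 753, - 504, - 446, -417.3, - 365, - 267, - 767/4 ,-110  ,  793/12,118.68,255,  327,448, 588,730] 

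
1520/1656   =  190/207 = 0.92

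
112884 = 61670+51214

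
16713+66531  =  83244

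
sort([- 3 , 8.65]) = [ - 3, 8.65]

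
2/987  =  2/987 = 0.00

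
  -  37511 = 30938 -68449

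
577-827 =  - 250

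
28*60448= 1692544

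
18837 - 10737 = 8100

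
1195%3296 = 1195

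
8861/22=8861/22 = 402.77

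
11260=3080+8180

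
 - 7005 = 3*( - 2335) 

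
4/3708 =1/927 = 0.00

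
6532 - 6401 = 131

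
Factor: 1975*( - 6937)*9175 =- 125702775625 = -5^4*7^1*79^1*367^1*991^1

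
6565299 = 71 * 92469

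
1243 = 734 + 509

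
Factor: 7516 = 2^2*1879^1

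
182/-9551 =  - 182/9551= - 0.02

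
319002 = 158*2019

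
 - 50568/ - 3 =16856/1 =16856.00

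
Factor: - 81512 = -2^3 * 23^1*443^1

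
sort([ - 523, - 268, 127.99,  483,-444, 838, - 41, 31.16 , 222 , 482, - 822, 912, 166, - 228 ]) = [ - 822, - 523, - 444,  -  268 , - 228,  -  41, 31.16,127.99,166, 222, 482, 483,838, 912]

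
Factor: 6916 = 2^2 *7^1 * 13^1*19^1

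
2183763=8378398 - 6194635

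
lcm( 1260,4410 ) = 8820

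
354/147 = 118/49 = 2.41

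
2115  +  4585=6700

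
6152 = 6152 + 0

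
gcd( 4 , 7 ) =1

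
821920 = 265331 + 556589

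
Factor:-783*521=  - 407943 = - 3^3*29^1 * 521^1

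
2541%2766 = 2541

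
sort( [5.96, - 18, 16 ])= [  -  18, 5.96, 16] 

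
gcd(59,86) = 1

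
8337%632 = 121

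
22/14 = 1 + 4/7 = 1.57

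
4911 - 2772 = 2139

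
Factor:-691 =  - 691^1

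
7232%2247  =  491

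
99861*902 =90074622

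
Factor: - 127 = -127^1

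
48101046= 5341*9006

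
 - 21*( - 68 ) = 1428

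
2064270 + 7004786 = 9069056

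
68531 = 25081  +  43450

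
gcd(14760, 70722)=18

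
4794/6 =799  =  799.00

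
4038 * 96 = 387648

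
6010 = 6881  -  871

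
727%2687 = 727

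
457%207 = 43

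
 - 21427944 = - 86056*249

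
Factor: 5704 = 2^3*23^1*31^1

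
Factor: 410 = 2^1 * 5^1*41^1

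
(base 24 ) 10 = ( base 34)O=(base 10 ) 24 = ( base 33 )o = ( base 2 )11000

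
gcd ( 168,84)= 84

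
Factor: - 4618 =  - 2^1*2309^1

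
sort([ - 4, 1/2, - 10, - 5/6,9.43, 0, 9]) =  [ - 10,  -  4, - 5/6,0 , 1/2,9,  9.43 ] 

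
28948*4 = 115792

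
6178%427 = 200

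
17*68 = 1156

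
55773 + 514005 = 569778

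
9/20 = 9/20= 0.45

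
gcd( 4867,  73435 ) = 1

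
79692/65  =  1226 + 2/65=1226.03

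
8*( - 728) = - 5824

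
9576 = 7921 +1655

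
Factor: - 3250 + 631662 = 628412 = 2^2 * 157103^1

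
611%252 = 107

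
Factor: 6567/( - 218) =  - 2^( - 1)*3^1 * 11^1* 109^( - 1)*199^1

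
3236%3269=3236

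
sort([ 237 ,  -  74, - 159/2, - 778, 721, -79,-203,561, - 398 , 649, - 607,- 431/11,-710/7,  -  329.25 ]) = [ - 778,-607,  -  398, - 329.25 ,  -  203 ,-710/7, - 159/2, - 79, - 74, -431/11,237, 561, 649,  721 ] 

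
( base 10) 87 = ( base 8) 127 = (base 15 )5c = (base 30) 2R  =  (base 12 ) 73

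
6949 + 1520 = 8469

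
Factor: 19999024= 2^4*1249939^1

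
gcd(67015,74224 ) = 1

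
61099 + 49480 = 110579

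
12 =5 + 7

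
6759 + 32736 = 39495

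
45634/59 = 45634/59 = 773.46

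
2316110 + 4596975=6913085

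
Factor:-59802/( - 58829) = 2^1*3^1 * 89^(- 1 )*661^( - 1 )*9967^1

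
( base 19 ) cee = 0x1204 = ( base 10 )4612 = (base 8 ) 11004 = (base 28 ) 5OK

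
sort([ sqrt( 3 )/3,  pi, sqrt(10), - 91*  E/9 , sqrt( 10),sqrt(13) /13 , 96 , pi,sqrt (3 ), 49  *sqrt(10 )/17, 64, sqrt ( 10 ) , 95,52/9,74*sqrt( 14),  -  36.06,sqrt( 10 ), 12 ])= [-36.06 , - 91 *E/9,  sqrt(13 )/13 , sqrt( 3)/3, sqrt ( 3 ),pi, pi,sqrt( 10),sqrt( 10 ), sqrt( 10 ), sqrt(10 ) , 52/9,49*sqrt(10 ) /17, 12,64,95,  96, 74 * sqrt(14) ]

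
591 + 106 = 697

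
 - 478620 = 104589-583209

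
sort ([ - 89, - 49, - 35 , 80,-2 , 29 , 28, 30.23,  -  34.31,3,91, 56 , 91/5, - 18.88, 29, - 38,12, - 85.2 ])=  [ - 89, - 85.2, - 49, - 38,-35, - 34.31, - 18.88, - 2,3,  12,91/5,28,29, 29, 30.23,56,80, 91] 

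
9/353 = 9/353 = 0.03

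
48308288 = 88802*544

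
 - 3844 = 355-4199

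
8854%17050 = 8854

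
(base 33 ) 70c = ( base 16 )1DD3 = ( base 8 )16723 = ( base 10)7635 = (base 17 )1972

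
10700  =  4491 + 6209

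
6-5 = 1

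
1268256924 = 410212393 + 858044531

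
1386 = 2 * 693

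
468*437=204516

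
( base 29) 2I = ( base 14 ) 56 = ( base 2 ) 1001100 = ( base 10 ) 76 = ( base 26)2O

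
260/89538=130/44769  =  0.00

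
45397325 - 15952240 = 29445085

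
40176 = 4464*9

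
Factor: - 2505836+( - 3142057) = -5647893 = - 3^1*17^1*59^1*1877^1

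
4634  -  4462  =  172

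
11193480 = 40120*279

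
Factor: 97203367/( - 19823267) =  - 857^ ( - 1)*23131^ ( - 1)*97203367^1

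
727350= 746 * 975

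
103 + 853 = 956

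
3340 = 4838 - 1498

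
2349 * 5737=13476213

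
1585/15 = 317/3=   105.67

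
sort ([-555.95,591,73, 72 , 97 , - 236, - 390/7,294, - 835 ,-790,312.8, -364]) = [ - 835,-790, - 555.95, - 364, -236,- 390/7 , 72,73 , 97,294 , 312.8, 591]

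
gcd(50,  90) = 10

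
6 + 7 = 13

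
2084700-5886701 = -3802001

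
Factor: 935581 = 935581^1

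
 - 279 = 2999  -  3278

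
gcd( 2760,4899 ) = 69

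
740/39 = 18 + 38/39 = 18.97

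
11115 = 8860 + 2255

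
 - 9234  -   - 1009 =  - 8225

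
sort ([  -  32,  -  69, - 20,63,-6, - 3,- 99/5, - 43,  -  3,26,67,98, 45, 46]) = [-69, - 43,-32, - 20, - 99/5 ,  -  6  , - 3, - 3,26, 45,46,63,67, 98]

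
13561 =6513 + 7048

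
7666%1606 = 1242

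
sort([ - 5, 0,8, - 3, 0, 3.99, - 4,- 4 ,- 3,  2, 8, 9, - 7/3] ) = [ - 5,- 4, - 4, -3 , - 3, - 7/3, 0, 0, 2, 3.99, 8 , 8,9 ] 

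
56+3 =59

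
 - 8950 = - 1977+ - 6973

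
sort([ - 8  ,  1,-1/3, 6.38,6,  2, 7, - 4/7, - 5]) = [ - 8,- 5, - 4/7, - 1/3, 1, 2, 6, 6.38, 7 ]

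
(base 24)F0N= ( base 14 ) 322b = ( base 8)20727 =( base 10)8663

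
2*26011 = 52022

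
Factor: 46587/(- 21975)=- 53/25= -5^( - 2)*53^1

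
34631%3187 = 2761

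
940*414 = 389160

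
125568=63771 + 61797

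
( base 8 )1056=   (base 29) J7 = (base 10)558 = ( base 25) M8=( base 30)ii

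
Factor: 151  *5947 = 897997 = 19^1*151^1*313^1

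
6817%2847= 1123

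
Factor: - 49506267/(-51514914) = 2^( - 1 )*11^(-1 )*19^1 * 47^( - 1 )*16607^( - 1)*868531^1 =16502089/17171638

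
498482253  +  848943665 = 1347425918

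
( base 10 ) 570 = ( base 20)18a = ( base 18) 1DC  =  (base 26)LO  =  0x23a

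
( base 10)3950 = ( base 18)C38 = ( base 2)111101101110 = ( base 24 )6ke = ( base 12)2352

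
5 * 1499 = 7495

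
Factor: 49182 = 2^1*3^1 * 7^1*1171^1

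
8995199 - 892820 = 8102379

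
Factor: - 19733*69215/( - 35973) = 3^( -2 ) * 5^1*109^1*127^1 *571^( - 1 )*2819^1 = 195117085/5139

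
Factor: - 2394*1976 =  - 4730544 = - 2^4*3^2*7^1*13^1*19^2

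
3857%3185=672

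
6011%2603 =805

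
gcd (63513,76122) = 9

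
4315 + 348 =4663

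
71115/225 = 4741/15 = 316.07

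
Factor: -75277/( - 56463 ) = 3^( - 1 )*11^( - 1)*29^ (-1 ) * 59^(- 1)*75277^1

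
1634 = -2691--4325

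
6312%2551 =1210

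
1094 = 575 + 519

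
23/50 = 23/50 = 0.46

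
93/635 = 93/635=0.15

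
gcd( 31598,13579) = 37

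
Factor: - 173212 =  - 2^2 * 13^1 * 3331^1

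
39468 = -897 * ( - 44 ) 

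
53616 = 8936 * 6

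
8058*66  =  531828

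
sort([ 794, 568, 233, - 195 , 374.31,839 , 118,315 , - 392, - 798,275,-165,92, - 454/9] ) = [ - 798, -392, - 195 , - 165, - 454/9,92, 118,233 , 275 , 315,374.31 , 568, 794, 839]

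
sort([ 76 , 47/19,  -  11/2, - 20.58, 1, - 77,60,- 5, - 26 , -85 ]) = [ - 85 ,- 77,- 26,-20.58,-11/2, - 5,1, 47/19, 60,76]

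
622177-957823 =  - 335646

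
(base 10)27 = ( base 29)r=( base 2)11011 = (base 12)23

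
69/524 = 69/524 = 0.13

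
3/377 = 3/377   =  0.01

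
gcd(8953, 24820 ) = 1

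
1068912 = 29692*36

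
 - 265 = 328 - 593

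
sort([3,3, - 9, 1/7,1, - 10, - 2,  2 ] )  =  [ - 10, - 9 ,  -  2,1/7,1,2 , 3,3]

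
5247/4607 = 1  +  640/4607  =  1.14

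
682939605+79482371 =762421976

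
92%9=2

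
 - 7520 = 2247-9767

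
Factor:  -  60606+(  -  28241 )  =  -88847 = - 11^1 * 41^1*197^1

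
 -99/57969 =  - 1+6430/6441 = -  0.00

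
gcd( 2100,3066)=42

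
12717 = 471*27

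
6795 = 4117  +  2678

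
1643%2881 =1643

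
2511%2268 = 243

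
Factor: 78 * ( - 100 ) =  - 2^3 * 3^1 *5^2 * 13^1  =  - 7800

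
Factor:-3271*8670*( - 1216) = 2^7 * 3^1*5^1 *17^2*19^1*3271^1 = 34485237120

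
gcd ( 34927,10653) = 53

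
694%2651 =694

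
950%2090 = 950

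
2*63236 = 126472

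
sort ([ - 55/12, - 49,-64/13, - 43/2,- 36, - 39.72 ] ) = [ - 49,  -  39.72,-36, - 43/2 ,-64/13, - 55/12]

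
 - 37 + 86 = 49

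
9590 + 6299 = 15889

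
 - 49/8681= - 1 +8632/8681 = - 0.01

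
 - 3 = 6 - 9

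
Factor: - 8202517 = - 17^1*482501^1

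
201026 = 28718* 7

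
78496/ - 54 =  - 1454  +  10/27 = - 1453.63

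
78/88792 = 39/44396 = 0.00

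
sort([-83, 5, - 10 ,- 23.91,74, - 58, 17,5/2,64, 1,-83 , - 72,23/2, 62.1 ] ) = [ - 83, - 83, - 72, - 58, - 23.91, - 10,  1,  5/2,5,23/2,17, 62.1 , 64,74 ]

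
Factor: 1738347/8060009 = 3^1*13^1*19^( - 1 )*29^2*53^1*191^( - 1)*2221^ ( - 1 )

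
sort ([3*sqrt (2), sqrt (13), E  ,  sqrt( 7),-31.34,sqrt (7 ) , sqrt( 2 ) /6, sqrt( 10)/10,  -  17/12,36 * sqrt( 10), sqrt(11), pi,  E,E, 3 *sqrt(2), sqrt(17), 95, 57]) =[ - 31.34, - 17/12, sqrt ( 2 )/6, sqrt (10 ) /10, sqrt (7), sqrt(7), E , E, E, pi, sqrt( 11), sqrt( 13),sqrt(17) , 3*sqrt (2), 3* sqrt(2 ), 57, 95,36*sqrt(10 )]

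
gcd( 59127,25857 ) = 3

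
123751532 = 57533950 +66217582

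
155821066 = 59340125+96480941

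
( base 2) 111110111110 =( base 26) 5P0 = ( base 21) 92j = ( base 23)7e5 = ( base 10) 4030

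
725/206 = 3 + 107/206 = 3.52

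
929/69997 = 929/69997 = 0.01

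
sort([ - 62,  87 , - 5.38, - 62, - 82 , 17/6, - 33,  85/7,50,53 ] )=[ - 82, - 62,  -  62, - 33, - 5.38, 17/6,85/7,  50,53,87 ] 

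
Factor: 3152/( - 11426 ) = -2^3 * 29^( - 1) = - 8/29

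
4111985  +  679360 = 4791345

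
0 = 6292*0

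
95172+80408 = 175580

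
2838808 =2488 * 1141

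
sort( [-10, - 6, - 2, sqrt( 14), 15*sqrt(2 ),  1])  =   [ - 10, - 6,  -  2,1,sqrt ( 14 ),15*sqrt( 2 )]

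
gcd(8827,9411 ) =1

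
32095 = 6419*5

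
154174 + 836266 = 990440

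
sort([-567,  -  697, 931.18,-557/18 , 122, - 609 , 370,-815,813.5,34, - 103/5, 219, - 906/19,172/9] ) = [ - 815, - 697,-609 , - 567, - 906/19, - 557/18, - 103/5, 172/9, 34,122 , 219, 370,813.5, 931.18]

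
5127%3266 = 1861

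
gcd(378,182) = 14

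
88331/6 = 14721  +  5/6 = 14721.83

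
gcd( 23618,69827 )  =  1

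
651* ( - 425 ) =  - 276675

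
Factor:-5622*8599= -48343578=- 2^1*3^1 * 937^1*8599^1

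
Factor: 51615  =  3^2*5^1 * 31^1*37^1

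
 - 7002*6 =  -42012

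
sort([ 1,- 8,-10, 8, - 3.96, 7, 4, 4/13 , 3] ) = [ -10, - 8,-3.96,4/13, 1,3 , 4, 7, 8]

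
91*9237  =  840567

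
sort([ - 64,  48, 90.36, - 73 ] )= [ - 73,-64, 48,90.36]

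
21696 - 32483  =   - 10787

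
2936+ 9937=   12873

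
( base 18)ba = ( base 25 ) 88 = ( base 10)208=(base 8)320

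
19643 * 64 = 1257152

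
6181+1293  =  7474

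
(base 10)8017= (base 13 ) 3859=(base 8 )17521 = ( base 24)DM1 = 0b1111101010001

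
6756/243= 2252/81 = 27.80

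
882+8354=9236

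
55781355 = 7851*7105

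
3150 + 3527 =6677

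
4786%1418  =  532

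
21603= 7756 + 13847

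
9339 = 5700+3639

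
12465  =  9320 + 3145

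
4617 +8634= 13251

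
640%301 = 38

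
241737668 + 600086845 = 841824513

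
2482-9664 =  - 7182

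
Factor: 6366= 2^1 * 3^1 * 1061^1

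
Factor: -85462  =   - 2^1*13^1*19^1*173^1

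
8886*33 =293238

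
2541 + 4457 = 6998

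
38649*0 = 0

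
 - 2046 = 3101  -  5147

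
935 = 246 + 689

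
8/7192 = 1/899 = 0.00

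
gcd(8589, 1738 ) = 1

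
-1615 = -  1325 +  - 290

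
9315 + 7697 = 17012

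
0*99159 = 0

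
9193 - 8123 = 1070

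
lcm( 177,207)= 12213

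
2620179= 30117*87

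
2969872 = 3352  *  886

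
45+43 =88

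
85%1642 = 85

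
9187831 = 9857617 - 669786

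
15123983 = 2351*6433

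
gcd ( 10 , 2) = 2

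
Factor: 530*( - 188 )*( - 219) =21821160 = 2^3*3^1*5^1*47^1*53^1*73^1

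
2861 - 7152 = -4291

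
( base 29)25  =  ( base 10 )63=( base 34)1T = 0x3f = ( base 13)4B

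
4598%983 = 666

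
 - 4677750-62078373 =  - 66756123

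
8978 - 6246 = 2732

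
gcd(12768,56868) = 84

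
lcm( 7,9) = 63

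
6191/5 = 6191/5 = 1238.20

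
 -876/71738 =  - 438/35869  =  -0.01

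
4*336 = 1344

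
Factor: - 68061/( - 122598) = 463/834=   2^( - 1 )*3^(-1 )*139^(-1 )*463^1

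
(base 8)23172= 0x267a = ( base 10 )9850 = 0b10011001111010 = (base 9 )14454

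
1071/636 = 357/212=   1.68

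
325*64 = 20800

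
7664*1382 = 10591648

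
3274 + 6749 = 10023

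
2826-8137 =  - 5311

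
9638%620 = 338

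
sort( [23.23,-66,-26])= [- 66,-26,23.23] 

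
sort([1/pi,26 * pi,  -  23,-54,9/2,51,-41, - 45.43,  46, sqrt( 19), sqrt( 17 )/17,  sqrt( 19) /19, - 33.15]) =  [  -  54, -45.43,-41, - 33.15, - 23,sqrt( 19 )/19 , sqrt( 17 )/17,1/pi , sqrt( 19),  9/2, 46,51, 26*pi ]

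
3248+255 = 3503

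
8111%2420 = 851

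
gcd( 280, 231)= 7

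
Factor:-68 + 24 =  - 44 = - 2^2*11^1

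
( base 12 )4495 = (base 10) 7601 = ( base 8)16661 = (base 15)23bb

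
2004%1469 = 535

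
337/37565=337/37565 = 0.01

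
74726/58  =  37363/29 = 1288.38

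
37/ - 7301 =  - 37/7301=-  0.01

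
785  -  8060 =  - 7275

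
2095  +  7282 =9377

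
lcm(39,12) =156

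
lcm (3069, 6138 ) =6138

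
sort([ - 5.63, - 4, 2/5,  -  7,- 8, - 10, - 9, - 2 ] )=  [ - 10, - 9 , - 8, - 7, - 5.63, - 4, - 2,2/5] 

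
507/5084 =507/5084=0.10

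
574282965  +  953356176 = 1527639141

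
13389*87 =1164843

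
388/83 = 388/83=4.67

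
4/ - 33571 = - 4/33571 = - 0.00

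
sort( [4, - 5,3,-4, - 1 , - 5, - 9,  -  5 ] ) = [ - 9, - 5, - 5,-5, - 4, - 1,3,4] 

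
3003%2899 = 104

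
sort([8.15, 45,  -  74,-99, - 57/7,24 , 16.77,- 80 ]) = [- 99,-80, - 74,-57/7, 8.15, 16.77, 24,45 ]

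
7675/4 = 1918+3/4 = 1918.75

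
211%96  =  19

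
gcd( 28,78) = 2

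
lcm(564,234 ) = 21996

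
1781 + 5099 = 6880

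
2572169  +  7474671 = 10046840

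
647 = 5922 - 5275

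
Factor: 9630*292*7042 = 19801822320 = 2^4*3^2*5^1*7^1  *73^1*107^1*503^1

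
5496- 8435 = - 2939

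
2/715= 2/715= 0.00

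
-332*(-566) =187912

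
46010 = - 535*( - 86)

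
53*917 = 48601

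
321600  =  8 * 40200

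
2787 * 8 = 22296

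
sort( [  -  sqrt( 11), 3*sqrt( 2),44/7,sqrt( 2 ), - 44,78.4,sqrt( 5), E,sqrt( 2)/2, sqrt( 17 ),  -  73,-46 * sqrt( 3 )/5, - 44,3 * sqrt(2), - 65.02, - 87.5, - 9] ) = [ -87.5, - 73,  -  65.02, -44, - 44, - 46 * sqrt( 3)/5, - 9, - sqrt( 11),sqrt(2)/2, sqrt( 2 ),  sqrt ( 5 ) , E,sqrt( 17 ), 3*sqrt( 2),3*sqrt(2),44/7,  78.4 ]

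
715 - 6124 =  - 5409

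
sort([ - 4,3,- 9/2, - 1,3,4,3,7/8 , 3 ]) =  [ - 9/2,- 4, - 1,7/8,3, 3,3,3,4 ]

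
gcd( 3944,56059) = 1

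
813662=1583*514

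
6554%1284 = 134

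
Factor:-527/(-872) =2^( - 3 ) *17^1*31^1* 109^( - 1) 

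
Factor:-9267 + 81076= 71809^1=71809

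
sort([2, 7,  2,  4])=[2, 2, 4 , 7]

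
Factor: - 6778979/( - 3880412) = 2^( - 2 )*37^( - 1 )*157^ ( - 1) * 167^( - 1)*617^1*10987^1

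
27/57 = 9/19 = 0.47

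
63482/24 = 31741/12 = 2645.08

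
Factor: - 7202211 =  - 3^1* 659^1*3643^1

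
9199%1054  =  767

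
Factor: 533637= 3^2 * 13^1 * 4561^1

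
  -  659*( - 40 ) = 26360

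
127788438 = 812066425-684277987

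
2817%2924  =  2817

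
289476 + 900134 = 1189610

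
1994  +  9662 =11656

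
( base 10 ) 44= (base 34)1a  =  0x2c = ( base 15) 2E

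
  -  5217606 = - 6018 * 867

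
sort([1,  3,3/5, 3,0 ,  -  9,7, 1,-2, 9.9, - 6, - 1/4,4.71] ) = [  -  9 ,  -  6, - 2, -1/4, 0,3/5,1,1,3,3,4.71 , 7,9.9]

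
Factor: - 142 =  - 2^1 * 71^1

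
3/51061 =3/51061 = 0.00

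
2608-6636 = - 4028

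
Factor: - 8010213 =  - 3^1*17^2*9239^1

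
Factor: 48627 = 3^3*1801^1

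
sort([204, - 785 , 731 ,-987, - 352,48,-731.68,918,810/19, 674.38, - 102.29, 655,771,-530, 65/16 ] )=[  -  987, -785, - 731.68,-530, - 352, - 102.29, 65/16, 810/19, 48, 204,655 , 674.38,731, 771,918]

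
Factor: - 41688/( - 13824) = 2^(-6 )*193^1 = 193/64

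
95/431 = 95/431 = 0.22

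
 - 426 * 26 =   -  11076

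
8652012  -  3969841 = 4682171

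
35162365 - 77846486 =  - 42684121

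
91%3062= 91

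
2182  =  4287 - 2105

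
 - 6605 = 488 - 7093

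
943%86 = 83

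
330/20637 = 110/6879 = 0.02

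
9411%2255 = 391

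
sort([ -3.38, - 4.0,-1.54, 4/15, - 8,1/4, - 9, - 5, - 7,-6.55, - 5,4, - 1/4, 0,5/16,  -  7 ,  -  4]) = [ - 9,-8, - 7,  -  7,  -  6.55, - 5, - 5, - 4.0, -4 , - 3.38, - 1.54, - 1/4 , 0 , 1/4,4/15,5/16,4 ] 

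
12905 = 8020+4885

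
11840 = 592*20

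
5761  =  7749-1988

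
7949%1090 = 319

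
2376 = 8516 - 6140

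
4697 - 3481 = 1216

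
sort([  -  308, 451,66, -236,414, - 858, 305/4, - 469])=[ - 858,-469, -308,-236 , 66,305/4, 414, 451]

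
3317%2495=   822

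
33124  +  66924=100048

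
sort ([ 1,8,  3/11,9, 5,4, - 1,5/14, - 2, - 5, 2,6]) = [ - 5,-2, - 1,3/11,5/14, 1,2,4,5, 6, 8, 9] 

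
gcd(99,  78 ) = 3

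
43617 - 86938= - 43321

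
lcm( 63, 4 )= 252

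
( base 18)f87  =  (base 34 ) 4bd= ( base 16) 1393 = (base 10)5011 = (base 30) 5h1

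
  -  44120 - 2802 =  - 46922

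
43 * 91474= 3933382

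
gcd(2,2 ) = 2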